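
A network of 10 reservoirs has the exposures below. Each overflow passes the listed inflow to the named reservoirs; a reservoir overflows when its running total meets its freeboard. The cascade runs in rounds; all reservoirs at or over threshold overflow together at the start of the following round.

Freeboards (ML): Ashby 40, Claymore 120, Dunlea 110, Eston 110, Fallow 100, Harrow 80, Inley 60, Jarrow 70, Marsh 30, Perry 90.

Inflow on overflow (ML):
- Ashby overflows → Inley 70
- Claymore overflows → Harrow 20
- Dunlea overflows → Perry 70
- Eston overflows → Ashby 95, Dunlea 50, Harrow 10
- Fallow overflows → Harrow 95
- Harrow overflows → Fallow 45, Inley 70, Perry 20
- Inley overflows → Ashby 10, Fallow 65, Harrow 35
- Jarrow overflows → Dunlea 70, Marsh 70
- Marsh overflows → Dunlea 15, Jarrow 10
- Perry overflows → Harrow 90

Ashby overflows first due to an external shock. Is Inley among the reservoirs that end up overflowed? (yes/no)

Round 1 — Ashby overflows (initial).
  Inley: +70 → 70 ≥ 60
Round 2 — Inley overflows.
  Fallow: +65 → 65 < 100
  Harrow: +35 → 35 < 80
No further overflows.

yes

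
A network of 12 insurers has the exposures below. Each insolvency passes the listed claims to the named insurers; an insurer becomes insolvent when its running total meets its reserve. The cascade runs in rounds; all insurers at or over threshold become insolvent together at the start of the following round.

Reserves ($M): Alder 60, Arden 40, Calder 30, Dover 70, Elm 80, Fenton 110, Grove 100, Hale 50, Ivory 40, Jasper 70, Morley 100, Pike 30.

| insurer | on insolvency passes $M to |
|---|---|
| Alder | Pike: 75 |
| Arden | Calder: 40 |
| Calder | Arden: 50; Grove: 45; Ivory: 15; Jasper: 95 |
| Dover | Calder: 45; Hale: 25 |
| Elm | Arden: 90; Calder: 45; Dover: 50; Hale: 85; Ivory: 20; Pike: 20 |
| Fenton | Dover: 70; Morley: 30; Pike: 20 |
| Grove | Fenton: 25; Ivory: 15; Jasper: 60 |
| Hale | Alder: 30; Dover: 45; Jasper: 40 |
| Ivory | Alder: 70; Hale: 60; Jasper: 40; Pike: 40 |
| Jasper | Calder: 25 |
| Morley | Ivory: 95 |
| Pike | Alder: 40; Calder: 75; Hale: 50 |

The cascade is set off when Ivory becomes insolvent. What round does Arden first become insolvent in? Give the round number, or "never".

Round 1 — Ivory becomes insolvent (initial).
  Alder: +70 → 70 ≥ 60
  Hale: +60 → 60 ≥ 50
  Jasper: +40 → 40 < 70
  Pike: +40 → 40 ≥ 30
Round 2 — Alder, Hale, Pike become insolvent.
  Calder: +75 → 75 ≥ 30
  Dover: +45 → 45 < 70
  Jasper: +40 → 80 ≥ 70
Round 3 — Calder, Jasper become insolvent.
  Arden: +50 → 50 ≥ 40
  Grove: +45 → 45 < 100
Round 4 — Arden becomes insolvent.
No further insolvencies.

4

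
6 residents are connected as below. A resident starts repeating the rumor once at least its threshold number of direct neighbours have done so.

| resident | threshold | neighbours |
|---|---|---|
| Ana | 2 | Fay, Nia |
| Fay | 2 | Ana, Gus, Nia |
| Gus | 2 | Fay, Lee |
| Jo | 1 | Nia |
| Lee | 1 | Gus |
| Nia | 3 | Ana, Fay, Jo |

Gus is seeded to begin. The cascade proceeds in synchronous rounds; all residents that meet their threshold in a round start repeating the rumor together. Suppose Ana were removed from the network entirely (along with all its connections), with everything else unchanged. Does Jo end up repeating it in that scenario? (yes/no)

no

With Ana removed:
Round 1 — Gus starts repeating the rumor (initial).
Round 2 — checking thresholds:
  Fay: 1 of 2 neighbours < 2, below threshold.
  Lee: 1 of 1 neighbours ≥ 1, starts repeating the rumor.
Round 3 — no new spreads; cascade stops.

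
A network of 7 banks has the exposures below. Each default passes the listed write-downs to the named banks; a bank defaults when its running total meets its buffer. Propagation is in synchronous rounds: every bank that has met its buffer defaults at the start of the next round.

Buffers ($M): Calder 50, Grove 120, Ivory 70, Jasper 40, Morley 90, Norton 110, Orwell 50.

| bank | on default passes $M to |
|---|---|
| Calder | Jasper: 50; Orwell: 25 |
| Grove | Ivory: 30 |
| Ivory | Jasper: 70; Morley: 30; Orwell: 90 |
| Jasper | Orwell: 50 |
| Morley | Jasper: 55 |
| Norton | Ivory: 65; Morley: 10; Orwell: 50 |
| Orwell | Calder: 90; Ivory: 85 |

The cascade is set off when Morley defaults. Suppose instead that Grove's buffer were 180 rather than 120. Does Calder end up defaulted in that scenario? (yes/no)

yes

With Grove's buffer at 180:
Round 1 — Morley defaults (initial).
  Jasper: +55 → 55 ≥ 40
Round 2 — Jasper defaults.
  Orwell: +50 → 50 ≥ 50
Round 3 — Orwell defaults.
  Calder: +90 → 90 ≥ 50
  Ivory: +85 → 85 ≥ 70
Round 4 — Calder, Ivory default.
No further defaults.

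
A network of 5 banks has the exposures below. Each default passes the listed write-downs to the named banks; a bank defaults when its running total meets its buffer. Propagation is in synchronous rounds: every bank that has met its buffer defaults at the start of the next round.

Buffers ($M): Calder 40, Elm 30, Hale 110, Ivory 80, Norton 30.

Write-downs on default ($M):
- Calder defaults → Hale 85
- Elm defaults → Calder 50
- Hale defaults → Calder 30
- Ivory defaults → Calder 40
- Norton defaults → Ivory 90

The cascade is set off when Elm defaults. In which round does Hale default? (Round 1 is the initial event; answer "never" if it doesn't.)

never

Round 1 — Elm defaults (initial).
  Calder: +50 → 50 ≥ 40
Round 2 — Calder defaults.
  Hale: +85 → 85 < 110
No further defaults.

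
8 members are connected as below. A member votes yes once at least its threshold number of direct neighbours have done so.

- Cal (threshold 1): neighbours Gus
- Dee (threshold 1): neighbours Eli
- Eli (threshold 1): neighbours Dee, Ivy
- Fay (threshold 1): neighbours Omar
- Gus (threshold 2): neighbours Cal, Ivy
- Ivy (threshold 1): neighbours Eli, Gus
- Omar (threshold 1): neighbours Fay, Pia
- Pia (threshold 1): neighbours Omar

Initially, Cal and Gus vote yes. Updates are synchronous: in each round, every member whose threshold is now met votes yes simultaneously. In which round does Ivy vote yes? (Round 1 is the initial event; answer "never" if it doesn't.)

2

Round 1 — Cal, Gus vote yes (initial).
Round 2 — checking thresholds:
  Ivy: 1 of 2 neighbours ≥ 1, votes yes.
Round 3 — checking thresholds:
  Eli: 1 of 2 neighbours ≥ 1, votes yes.
Round 4 — checking thresholds:
  Dee: 1 of 1 neighbours ≥ 1, votes yes.
Round 5 — no new yes votes; cascade stops.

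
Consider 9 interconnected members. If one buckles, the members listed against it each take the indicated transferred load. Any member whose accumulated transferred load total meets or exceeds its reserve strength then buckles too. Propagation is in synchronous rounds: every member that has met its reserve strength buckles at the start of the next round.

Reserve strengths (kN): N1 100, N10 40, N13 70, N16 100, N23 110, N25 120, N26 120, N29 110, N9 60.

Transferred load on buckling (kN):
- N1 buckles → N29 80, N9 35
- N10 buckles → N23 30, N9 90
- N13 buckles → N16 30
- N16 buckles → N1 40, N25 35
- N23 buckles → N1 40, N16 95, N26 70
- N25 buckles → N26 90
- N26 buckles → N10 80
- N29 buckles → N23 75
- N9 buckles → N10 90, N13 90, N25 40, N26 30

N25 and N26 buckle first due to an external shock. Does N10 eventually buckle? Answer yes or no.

yes

Round 1 — N25, N26 buckle (initial).
  N10: +80 → 80 ≥ 40
Round 2 — N10 buckles.
  N23: +30 → 30 < 110
  N9: +90 → 90 ≥ 60
Round 3 — N9 buckles.
  N13: +90 → 90 ≥ 70
Round 4 — N13 buckles.
  N16: +30 → 30 < 100
No further bucklings.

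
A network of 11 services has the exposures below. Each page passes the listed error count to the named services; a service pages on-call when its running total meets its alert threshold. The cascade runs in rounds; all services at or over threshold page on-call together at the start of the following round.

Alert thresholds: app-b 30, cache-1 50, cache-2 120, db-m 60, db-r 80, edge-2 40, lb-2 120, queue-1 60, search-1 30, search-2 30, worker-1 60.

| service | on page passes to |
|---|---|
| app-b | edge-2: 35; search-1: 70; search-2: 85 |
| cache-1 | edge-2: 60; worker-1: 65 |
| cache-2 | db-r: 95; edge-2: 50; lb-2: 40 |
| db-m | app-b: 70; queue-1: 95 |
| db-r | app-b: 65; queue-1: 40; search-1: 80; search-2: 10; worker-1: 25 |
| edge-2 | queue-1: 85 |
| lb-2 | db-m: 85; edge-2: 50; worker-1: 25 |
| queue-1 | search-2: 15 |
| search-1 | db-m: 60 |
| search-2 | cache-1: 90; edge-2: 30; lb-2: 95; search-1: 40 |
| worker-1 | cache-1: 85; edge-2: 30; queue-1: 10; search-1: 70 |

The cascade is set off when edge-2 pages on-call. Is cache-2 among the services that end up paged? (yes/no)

Round 1 — edge-2 pages on-call (initial).
  queue-1: +85 → 85 ≥ 60
Round 2 — queue-1 pages on-call.
  search-2: +15 → 15 < 30
No further pages.

no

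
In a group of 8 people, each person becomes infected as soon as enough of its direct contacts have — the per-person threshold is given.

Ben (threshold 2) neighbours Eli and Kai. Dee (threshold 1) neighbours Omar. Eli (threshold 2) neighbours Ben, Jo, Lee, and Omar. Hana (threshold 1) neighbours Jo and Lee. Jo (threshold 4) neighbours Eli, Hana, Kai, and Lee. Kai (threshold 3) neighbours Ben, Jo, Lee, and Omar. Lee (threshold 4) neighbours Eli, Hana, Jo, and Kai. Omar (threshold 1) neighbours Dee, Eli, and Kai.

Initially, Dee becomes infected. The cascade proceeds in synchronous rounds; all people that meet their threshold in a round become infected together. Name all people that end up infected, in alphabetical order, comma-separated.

Round 1 — Dee becomes infected (initial).
Round 2 — checking thresholds:
  Omar: 1 of 3 neighbours ≥ 1, becomes infected.
Round 3 — no new infections; cascade stops.

Dee, Omar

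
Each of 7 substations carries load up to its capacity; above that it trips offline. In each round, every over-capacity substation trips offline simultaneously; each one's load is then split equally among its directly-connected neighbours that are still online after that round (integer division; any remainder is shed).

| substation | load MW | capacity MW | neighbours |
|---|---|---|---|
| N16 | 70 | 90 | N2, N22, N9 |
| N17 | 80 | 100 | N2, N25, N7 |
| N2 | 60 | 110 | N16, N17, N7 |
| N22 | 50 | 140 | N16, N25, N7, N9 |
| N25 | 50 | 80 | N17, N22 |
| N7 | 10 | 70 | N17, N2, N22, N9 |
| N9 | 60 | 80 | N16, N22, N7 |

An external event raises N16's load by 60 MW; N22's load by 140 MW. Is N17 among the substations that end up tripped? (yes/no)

Round 1 — N16 at 130 > 90; N22 at 190 > 140. N16, N22 trip offline.
  N16 sheds 130 MW to N2, N9: 65 each.
    N2: 60+65 = 125 > 110
    N9: 60+65 = 125 > 80
  N22 sheds 190 MW to N25, N7, N9: 63 each (1 lost).
    N25: 50+63 = 113 > 80
    N7: 10+63 = 73 > 70
    N9: 125+63 = 188 > 80
Round 2 — N2, N25, N7, N9 trip offline.
  N2 sheds 125 MW to N17: 125 each.
    N17: 80+125 = 205 > 100
  N25 sheds 113 MW to N17: 113 each.
    N17: 205+113 = 318 > 100
  N7 sheds 73 MW to N17: 73 each.
    N17: 318+73 = 391 > 100
  N9 sheds 188 MW: no online neighbours, lost.
Round 3 — N17 trips offline.
  N17 sheds 391 MW: no online neighbours, lost.
No further trips.

yes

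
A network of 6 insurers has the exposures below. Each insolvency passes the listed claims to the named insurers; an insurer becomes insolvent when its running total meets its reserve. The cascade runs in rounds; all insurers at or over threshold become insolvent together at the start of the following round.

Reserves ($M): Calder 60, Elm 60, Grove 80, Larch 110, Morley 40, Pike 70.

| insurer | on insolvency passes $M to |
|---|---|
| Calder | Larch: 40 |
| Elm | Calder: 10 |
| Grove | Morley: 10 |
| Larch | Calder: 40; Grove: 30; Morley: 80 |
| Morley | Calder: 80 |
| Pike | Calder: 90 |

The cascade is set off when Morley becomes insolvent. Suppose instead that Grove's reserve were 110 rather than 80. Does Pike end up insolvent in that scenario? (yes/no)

no

With Grove's reserve at 110:
Round 1 — Morley becomes insolvent (initial).
  Calder: +80 → 80 ≥ 60
Round 2 — Calder becomes insolvent.
  Larch: +40 → 40 < 110
No further insolvencies.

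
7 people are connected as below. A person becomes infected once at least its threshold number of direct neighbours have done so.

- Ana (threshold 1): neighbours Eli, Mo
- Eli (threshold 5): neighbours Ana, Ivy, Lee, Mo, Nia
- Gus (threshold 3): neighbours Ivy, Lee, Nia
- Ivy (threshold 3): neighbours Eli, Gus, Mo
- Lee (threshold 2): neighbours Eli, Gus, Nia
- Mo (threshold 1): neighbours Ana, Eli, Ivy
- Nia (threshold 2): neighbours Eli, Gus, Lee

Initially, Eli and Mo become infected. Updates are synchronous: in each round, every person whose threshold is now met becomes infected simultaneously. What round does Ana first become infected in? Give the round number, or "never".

Round 1 — Eli, Mo become infected (initial).
Round 2 — checking thresholds:
  Ana: 2 of 2 neighbours ≥ 1, becomes infected.
  Ivy: 2 of 3 neighbours < 3, holds.
  Lee: 1 of 3 neighbours < 2, holds.
  Nia: 1 of 3 neighbours < 2, holds.
Round 3 — no new infections; cascade stops.

2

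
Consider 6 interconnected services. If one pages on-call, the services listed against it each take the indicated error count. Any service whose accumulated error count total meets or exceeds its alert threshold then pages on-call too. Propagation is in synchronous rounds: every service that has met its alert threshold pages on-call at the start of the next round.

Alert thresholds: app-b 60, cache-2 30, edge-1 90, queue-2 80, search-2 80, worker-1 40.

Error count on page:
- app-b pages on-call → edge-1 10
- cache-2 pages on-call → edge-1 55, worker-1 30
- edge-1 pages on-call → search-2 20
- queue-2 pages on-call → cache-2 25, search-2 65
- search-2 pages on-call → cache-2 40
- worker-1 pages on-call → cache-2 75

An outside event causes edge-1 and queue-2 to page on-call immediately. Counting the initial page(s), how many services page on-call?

4

Round 1 — edge-1, queue-2 page on-call (initial).
  cache-2: +25 → 25 < 30
  search-2: +20+65 → 85 ≥ 80
Round 2 — search-2 pages on-call.
  cache-2: +40 → 65 ≥ 30
Round 3 — cache-2 pages on-call.
  worker-1: +30 → 30 < 40
No further pages.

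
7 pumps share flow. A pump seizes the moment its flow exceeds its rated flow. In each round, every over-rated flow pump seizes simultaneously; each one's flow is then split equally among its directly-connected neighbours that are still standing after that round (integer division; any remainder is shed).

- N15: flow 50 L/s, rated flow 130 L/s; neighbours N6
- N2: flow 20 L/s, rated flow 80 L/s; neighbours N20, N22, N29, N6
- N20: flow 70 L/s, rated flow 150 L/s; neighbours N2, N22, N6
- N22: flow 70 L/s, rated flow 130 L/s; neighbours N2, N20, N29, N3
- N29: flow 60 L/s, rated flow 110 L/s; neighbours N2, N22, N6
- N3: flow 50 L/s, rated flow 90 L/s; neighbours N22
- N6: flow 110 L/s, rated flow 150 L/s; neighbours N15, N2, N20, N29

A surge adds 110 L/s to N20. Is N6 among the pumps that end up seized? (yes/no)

Round 1 — N20 at 180 > 150. N20 seizes.
  N20 sheds 180 L/s to N2, N22, N6: 60 each.
    N2: 20+60 = 80 ≤ 80
    N22: 70+60 = 130 ≤ 130
    N6: 110+60 = 170 > 150
Round 2 — N6 seizes.
  N6 sheds 170 L/s to N15, N2, N29: 56 each (2 lost).
    N15: 50+56 = 106 ≤ 130
    N2: 80+56 = 136 > 80
    N29: 60+56 = 116 > 110
Round 3 — N2, N29 seize.
  N2 sheds 136 L/s to N22: 136 each.
    N22: 130+136 = 266 > 130
  N29 sheds 116 L/s to N22: 116 each.
    N22: 266+116 = 382 > 130
Round 4 — N22 seizes.
  N22 sheds 382 L/s to N3: 382 each.
    N3: 50+382 = 432 > 90
Round 5 — N3 seizes.
  N3 sheds 432 L/s: no online neighbours, lost.
No further seizures.

yes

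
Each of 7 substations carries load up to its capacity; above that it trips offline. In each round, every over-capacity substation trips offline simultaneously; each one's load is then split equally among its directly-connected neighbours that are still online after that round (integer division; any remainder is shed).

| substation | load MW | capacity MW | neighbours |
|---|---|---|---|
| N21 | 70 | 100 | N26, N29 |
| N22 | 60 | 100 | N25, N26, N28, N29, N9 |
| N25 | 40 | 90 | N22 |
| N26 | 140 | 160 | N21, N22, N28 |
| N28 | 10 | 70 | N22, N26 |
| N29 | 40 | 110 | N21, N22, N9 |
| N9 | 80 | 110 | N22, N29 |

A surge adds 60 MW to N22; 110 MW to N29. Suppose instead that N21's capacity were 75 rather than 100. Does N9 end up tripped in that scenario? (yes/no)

With N21's capacity at 75:
Round 1 — N22 at 120 > 100; N29 at 150 > 110. N22, N29 trip offline.
  N22 sheds 120 MW to N25, N26, N28, N9: 30 each.
    N25: 40+30 = 70 ≤ 90
    N26: 140+30 = 170 > 160
    N28: 10+30 = 40 ≤ 70
    N9: 80+30 = 110 ≤ 110
  N29 sheds 150 MW to N21, N9: 75 each.
    N21: 70+75 = 145 > 75
    N9: 110+75 = 185 > 110
Round 2 — N21, N26, N9 trip offline.
  N21 sheds 145 MW: no online neighbours, lost.
  N26 sheds 170 MW to N28: 170 each.
    N28: 40+170 = 210 > 70
  N9 sheds 185 MW: no online neighbours, lost.
Round 3 — N28 trips offline.
  N28 sheds 210 MW: no online neighbours, lost.
No further trips.

yes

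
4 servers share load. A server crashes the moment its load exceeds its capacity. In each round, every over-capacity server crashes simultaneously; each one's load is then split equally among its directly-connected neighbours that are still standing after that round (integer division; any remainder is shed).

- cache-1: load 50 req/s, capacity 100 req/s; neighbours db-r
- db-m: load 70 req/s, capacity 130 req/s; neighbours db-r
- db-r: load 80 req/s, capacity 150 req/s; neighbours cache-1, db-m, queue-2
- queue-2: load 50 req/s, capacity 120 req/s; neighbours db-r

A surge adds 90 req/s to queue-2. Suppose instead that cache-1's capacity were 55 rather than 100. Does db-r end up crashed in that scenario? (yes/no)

With cache-1's capacity at 55:
Round 1 — queue-2 at 140 > 120. queue-2 crashes.
  queue-2 sheds 140 req/s to db-r: 140 each.
    db-r: 80+140 = 220 > 150
Round 2 — db-r crashes.
  db-r sheds 220 req/s to cache-1, db-m: 110 each.
    cache-1: 50+110 = 160 > 55
    db-m: 70+110 = 180 > 130
Round 3 — cache-1, db-m crash.
  cache-1 sheds 160 req/s: no online neighbours, lost.
  db-m sheds 180 req/s: no online neighbours, lost.
No further crashes.

yes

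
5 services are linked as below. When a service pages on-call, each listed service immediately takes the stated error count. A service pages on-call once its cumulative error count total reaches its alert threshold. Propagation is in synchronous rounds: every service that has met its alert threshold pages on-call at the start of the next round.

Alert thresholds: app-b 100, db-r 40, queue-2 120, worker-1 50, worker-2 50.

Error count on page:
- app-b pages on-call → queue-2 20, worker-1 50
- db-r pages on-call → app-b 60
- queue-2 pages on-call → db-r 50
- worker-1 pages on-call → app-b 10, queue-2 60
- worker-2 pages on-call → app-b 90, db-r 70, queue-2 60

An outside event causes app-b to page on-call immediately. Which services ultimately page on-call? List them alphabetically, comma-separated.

app-b, worker-1

Round 1 — app-b pages on-call (initial).
  queue-2: +20 → 20 < 120
  worker-1: +50 → 50 ≥ 50
Round 2 — worker-1 pages on-call.
  queue-2: +60 → 80 < 120
No further pages.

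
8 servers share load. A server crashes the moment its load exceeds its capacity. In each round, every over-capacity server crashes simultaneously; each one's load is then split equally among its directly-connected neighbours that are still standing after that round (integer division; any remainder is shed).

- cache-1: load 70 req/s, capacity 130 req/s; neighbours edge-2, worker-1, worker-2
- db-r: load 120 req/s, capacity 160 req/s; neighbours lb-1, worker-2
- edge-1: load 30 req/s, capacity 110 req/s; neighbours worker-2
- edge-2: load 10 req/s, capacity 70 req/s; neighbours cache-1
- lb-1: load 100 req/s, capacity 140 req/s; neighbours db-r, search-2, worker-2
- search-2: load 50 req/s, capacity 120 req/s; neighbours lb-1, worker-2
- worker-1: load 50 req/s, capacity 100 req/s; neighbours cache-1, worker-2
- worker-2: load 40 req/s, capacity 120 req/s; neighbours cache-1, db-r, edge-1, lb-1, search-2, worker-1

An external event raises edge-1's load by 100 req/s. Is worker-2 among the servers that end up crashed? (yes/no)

Round 1 — edge-1 at 130 > 110. edge-1 crashes.
  edge-1 sheds 130 req/s to worker-2: 130 each.
    worker-2: 40+130 = 170 > 120
Round 2 — worker-2 crashes.
  worker-2 sheds 170 req/s to cache-1, db-r, lb-1, search-2, worker-1: 34 each.
    cache-1: 70+34 = 104 ≤ 130
    db-r: 120+34 = 154 ≤ 160
    lb-1: 100+34 = 134 ≤ 140
    search-2: 50+34 = 84 ≤ 120
    worker-1: 50+34 = 84 ≤ 100
No further crashes.

yes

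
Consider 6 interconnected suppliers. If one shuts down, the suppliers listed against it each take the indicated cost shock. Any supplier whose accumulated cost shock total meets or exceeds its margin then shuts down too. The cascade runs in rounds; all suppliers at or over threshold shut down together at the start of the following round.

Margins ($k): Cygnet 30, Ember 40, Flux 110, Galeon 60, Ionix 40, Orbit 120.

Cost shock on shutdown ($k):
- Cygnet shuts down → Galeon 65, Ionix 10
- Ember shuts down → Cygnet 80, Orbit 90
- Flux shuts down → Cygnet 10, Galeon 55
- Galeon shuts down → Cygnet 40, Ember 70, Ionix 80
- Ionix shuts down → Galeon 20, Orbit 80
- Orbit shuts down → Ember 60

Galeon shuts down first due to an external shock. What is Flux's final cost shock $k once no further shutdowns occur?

0

Round 1 — Galeon shuts down (initial).
  Cygnet: +40 → 40 ≥ 30
  Ember: +70 → 70 ≥ 40
  Ionix: +80 → 80 ≥ 40
Round 2 — Cygnet, Ember, Ionix shut down.
  Orbit: +90+80 → 170 ≥ 120
Round 3 — Orbit shuts down.
No further shutdowns.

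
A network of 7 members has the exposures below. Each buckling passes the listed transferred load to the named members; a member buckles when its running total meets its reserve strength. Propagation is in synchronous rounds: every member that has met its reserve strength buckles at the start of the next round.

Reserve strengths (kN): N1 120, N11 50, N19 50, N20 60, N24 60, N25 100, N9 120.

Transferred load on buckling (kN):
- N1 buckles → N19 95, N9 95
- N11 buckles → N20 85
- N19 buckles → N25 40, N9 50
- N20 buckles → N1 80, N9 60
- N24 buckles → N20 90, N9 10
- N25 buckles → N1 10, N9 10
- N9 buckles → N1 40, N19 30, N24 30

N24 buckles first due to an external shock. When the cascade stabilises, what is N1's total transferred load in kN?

Round 1 — N24 buckles (initial).
  N20: +90 → 90 ≥ 60
  N9: +10 → 10 < 120
Round 2 — N20 buckles.
  N1: +80 → 80 < 120
  N9: +60 → 70 < 120
No further bucklings.

80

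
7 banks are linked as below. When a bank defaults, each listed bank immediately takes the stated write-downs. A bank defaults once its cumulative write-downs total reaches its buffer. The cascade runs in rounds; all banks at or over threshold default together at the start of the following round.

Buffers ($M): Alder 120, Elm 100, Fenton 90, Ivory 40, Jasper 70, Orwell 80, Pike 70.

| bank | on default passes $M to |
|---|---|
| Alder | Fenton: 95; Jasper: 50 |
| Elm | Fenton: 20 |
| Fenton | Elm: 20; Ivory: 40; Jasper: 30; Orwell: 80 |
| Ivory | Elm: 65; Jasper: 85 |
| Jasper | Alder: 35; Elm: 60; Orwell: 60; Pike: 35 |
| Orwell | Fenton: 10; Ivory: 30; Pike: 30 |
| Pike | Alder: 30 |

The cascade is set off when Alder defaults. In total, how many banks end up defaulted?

6

Round 1 — Alder defaults (initial).
  Fenton: +95 → 95 ≥ 90
  Jasper: +50 → 50 < 70
Round 2 — Fenton defaults.
  Elm: +20 → 20 < 100
  Ivory: +40 → 40 ≥ 40
  Jasper: +30 → 80 ≥ 70
  Orwell: +80 → 80 ≥ 80
Round 3 — Ivory, Jasper, Orwell default.
  Elm: +65+60 → 145 ≥ 100
  Pike: +35+30 → 65 < 70
Round 4 — Elm defaults.
No further defaults.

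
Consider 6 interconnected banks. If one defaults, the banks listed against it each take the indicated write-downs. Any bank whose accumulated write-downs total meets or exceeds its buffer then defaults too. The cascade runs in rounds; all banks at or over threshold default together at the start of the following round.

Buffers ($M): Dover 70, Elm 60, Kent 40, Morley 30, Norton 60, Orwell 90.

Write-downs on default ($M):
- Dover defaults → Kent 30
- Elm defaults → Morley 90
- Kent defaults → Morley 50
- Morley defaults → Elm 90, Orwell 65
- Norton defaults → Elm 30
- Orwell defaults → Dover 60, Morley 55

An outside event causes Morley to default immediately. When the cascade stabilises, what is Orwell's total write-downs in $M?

65

Round 1 — Morley defaults (initial).
  Elm: +90 → 90 ≥ 60
  Orwell: +65 → 65 < 90
Round 2 — Elm defaults.
No further defaults.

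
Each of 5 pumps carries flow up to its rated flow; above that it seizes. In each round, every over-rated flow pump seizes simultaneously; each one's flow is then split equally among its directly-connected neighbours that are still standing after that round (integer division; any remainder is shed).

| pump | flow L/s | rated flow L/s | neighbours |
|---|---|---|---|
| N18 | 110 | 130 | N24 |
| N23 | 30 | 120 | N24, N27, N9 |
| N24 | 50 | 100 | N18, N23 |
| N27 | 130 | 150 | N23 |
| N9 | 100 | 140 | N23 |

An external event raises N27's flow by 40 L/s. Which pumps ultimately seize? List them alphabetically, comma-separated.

Round 1 — N27 at 170 > 150. N27 seizes.
  N27 sheds 170 L/s to N23: 170 each.
    N23: 30+170 = 200 > 120
Round 2 — N23 seizes.
  N23 sheds 200 L/s to N24, N9: 100 each.
    N24: 50+100 = 150 > 100
    N9: 100+100 = 200 > 140
Round 3 — N24, N9 seize.
  N24 sheds 150 L/s to N18: 150 each.
    N18: 110+150 = 260 > 130
  N9 sheds 200 L/s: no online neighbours, lost.
Round 4 — N18 seizes.
  N18 sheds 260 L/s: no online neighbours, lost.
No further seizures.

N18, N23, N24, N27, N9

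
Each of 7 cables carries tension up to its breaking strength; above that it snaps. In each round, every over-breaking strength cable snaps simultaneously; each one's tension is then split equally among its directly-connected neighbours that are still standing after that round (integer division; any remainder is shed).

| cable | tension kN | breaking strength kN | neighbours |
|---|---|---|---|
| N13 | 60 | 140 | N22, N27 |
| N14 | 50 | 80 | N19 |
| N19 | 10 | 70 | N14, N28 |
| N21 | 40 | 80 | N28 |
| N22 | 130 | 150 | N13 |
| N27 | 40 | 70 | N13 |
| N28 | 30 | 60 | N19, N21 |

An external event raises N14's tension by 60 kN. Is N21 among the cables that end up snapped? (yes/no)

Round 1 — N14 at 110 > 80. N14 snaps.
  N14 sheds 110 kN to N19: 110 each.
    N19: 10+110 = 120 > 70
Round 2 — N19 snaps.
  N19 sheds 120 kN to N28: 120 each.
    N28: 30+120 = 150 > 60
Round 3 — N28 snaps.
  N28 sheds 150 kN to N21: 150 each.
    N21: 40+150 = 190 > 80
Round 4 — N21 snaps.
  N21 sheds 190 kN: no online neighbours, lost.
No further breaks.

yes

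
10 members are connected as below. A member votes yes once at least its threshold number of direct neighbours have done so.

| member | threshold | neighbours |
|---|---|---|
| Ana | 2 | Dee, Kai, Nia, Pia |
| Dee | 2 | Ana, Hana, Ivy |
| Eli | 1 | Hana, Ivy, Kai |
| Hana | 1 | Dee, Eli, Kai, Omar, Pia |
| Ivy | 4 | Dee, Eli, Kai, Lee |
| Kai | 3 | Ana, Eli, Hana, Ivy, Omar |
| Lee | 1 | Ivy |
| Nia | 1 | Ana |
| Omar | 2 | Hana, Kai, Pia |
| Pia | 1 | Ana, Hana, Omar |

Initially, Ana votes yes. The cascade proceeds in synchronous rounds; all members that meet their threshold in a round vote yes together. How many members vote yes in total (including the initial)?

Round 1 — Ana votes yes (initial).
Round 2 — checking thresholds:
  Dee: 1 of 3 neighbours < 2, holds.
  Kai: 1 of 5 neighbours < 3, holds.
  Nia: 1 of 1 neighbours ≥ 1, votes yes.
  Pia: 1 of 3 neighbours ≥ 1, votes yes.
Round 3 — checking thresholds:
  Dee: 1 of 3 neighbours < 2, holds.
  Hana: 1 of 5 neighbours ≥ 1, votes yes.
  Kai: 1 of 5 neighbours < 3, holds.
  Omar: 1 of 3 neighbours < 2, holds.
Round 4 — checking thresholds:
  Dee: 2 of 3 neighbours ≥ 2, votes yes.
  Eli: 1 of 3 neighbours ≥ 1, votes yes.
  Kai: 2 of 5 neighbours < 3, holds.
  Omar: 2 of 3 neighbours ≥ 2, votes yes.
Round 5 — checking thresholds:
  Ivy: 2 of 4 neighbours < 4, holds.
  Kai: 4 of 5 neighbours ≥ 3, votes yes.
Round 6 — no new yes votes; cascade stops.

8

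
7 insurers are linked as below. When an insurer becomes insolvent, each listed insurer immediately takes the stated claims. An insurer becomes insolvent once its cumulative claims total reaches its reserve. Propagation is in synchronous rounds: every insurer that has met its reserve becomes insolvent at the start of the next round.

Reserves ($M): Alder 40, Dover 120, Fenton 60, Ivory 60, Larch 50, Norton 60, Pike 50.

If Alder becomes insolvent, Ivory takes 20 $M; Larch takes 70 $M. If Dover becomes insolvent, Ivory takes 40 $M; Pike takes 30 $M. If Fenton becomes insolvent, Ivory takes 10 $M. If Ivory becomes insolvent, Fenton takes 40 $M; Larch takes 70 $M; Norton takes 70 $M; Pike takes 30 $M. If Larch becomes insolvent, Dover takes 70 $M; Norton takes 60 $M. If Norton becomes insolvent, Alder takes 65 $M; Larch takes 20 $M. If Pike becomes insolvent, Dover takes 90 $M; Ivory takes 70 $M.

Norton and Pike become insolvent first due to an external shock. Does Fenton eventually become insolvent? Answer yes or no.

no

Round 1 — Norton, Pike become insolvent (initial).
  Alder: +65 → 65 ≥ 40
  Dover: +90 → 90 < 120
  Ivory: +70 → 70 ≥ 60
  Larch: +20 → 20 < 50
Round 2 — Alder, Ivory become insolvent.
  Fenton: +40 → 40 < 60
  Larch: +70+70 → 160 ≥ 50
Round 3 — Larch becomes insolvent.
  Dover: +70 → 160 ≥ 120
Round 4 — Dover becomes insolvent.
No further insolvencies.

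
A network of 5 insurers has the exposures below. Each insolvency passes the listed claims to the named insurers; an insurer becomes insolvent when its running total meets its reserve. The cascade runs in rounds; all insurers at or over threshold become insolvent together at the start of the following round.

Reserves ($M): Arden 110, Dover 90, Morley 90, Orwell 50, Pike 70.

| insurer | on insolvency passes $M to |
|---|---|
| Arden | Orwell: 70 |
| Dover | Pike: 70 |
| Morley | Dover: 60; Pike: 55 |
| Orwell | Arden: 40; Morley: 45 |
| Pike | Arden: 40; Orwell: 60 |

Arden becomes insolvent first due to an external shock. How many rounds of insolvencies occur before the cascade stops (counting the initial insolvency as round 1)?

Round 1 — Arden becomes insolvent (initial).
  Orwell: +70 → 70 ≥ 50
Round 2 — Orwell becomes insolvent.
  Morley: +45 → 45 < 90
No further insolvencies.

2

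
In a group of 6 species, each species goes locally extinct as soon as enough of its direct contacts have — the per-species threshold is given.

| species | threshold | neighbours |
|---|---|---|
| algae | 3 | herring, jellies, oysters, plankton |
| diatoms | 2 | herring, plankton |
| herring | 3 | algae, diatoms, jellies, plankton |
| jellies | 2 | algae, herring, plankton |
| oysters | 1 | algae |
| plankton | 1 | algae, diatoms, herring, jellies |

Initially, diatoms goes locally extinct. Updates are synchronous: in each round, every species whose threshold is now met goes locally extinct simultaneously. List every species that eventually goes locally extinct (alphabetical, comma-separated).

diatoms, plankton

Round 1 — diatoms goes locally extinct (initial).
Round 2 — checking thresholds:
  herring: 1 of 4 neighbours < 3, below threshold.
  plankton: 1 of 4 neighbours ≥ 1, goes locally extinct.
Round 3 — no new extinctions; cascade stops.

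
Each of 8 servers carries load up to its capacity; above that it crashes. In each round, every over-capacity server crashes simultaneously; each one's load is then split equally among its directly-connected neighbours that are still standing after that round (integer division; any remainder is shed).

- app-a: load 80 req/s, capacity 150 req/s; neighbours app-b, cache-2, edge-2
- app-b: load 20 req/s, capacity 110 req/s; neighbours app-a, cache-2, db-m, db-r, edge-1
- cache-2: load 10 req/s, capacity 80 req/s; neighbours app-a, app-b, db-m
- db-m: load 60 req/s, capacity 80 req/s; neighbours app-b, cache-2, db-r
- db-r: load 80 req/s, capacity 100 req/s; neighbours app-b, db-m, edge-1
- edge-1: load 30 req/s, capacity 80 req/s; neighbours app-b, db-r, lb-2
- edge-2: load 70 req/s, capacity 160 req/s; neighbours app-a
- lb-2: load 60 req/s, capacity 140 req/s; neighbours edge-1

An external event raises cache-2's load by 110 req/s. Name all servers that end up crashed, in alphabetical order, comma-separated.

Round 1 — cache-2 at 120 > 80. cache-2 crashes.
  cache-2 sheds 120 req/s to app-a, app-b, db-m: 40 each.
    app-a: 80+40 = 120 ≤ 150
    app-b: 20+40 = 60 ≤ 110
    db-m: 60+40 = 100 > 80
Round 2 — db-m crashes.
  db-m sheds 100 req/s to app-b, db-r: 50 each.
    app-b: 60+50 = 110 ≤ 110
    db-r: 80+50 = 130 > 100
Round 3 — db-r crashes.
  db-r sheds 130 req/s to app-b, edge-1: 65 each.
    app-b: 110+65 = 175 > 110
    edge-1: 30+65 = 95 > 80
Round 4 — app-b, edge-1 crash.
  app-b sheds 175 req/s to app-a: 175 each.
    app-a: 120+175 = 295 > 150
  edge-1 sheds 95 req/s to lb-2: 95 each.
    lb-2: 60+95 = 155 > 140
Round 5 — app-a, lb-2 crash.
  app-a sheds 295 req/s to edge-2: 295 each.
    edge-2: 70+295 = 365 > 160
  lb-2 sheds 155 req/s: no online neighbours, lost.
Round 6 — edge-2 crashes.
  edge-2 sheds 365 req/s: no online neighbours, lost.
No further crashes.

app-a, app-b, cache-2, db-m, db-r, edge-1, edge-2, lb-2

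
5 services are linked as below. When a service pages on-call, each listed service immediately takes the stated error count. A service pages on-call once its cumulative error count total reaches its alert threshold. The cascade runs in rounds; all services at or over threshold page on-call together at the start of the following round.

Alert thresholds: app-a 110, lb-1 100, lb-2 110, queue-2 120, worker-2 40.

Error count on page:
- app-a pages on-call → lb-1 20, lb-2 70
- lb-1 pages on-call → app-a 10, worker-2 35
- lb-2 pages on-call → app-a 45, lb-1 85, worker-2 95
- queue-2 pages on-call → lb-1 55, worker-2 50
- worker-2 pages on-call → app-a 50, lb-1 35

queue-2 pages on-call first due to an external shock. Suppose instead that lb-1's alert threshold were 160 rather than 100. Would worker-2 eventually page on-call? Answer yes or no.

yes

With lb-1's alert threshold at 160:
Round 1 — queue-2 pages on-call (initial).
  lb-1: +55 → 55 < 160
  worker-2: +50 → 50 ≥ 40
Round 2 — worker-2 pages on-call.
  app-a: +50 → 50 < 110
  lb-1: +35 → 90 < 160
No further pages.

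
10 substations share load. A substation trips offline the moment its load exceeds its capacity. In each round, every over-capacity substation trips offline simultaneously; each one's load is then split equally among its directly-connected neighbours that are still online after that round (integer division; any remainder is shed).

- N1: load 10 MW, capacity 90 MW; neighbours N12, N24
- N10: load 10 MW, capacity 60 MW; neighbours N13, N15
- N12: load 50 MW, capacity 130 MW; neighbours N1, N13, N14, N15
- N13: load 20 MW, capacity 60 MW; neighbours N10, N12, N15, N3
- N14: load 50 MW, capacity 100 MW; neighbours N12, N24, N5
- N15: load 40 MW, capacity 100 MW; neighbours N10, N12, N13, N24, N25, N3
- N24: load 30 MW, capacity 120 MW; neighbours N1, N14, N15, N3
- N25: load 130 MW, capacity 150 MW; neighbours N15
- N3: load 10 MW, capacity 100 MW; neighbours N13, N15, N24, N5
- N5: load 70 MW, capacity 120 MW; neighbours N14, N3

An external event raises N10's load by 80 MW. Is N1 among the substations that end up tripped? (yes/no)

Round 1 — N10 at 90 > 60. N10 trips offline.
  N10 sheds 90 MW to N13, N15: 45 each.
    N13: 20+45 = 65 > 60
    N15: 40+45 = 85 ≤ 100
Round 2 — N13 trips offline.
  N13 sheds 65 MW to N12, N15, N3: 21 each (2 lost).
    N12: 50+21 = 71 ≤ 130
    N15: 85+21 = 106 > 100
    N3: 10+21 = 31 ≤ 100
Round 3 — N15 trips offline.
  N15 sheds 106 MW to N12, N24, N25, N3: 26 each (2 lost).
    N12: 71+26 = 97 ≤ 130
    N24: 30+26 = 56 ≤ 120
    N25: 130+26 = 156 > 150
    N3: 31+26 = 57 ≤ 100
Round 4 — N25 trips offline.
  N25 sheds 156 MW: no online neighbours, lost.
No further trips.

no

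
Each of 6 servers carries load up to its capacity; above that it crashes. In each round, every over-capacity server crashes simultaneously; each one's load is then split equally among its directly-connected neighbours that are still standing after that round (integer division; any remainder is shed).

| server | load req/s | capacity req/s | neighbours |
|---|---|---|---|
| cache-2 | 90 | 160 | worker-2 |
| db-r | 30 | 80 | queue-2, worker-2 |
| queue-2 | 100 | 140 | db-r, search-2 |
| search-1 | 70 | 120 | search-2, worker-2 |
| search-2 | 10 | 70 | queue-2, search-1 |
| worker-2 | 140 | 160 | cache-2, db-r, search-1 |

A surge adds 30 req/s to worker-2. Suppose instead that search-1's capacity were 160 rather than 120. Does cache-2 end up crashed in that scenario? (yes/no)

no

With search-1's capacity at 160:
Round 1 — worker-2 at 170 > 160. worker-2 crashes.
  worker-2 sheds 170 req/s to cache-2, db-r, search-1: 56 each (2 lost).
    cache-2: 90+56 = 146 ≤ 160
    db-r: 30+56 = 86 > 80
    search-1: 70+56 = 126 ≤ 160
Round 2 — db-r crashes.
  db-r sheds 86 req/s to queue-2: 86 each.
    queue-2: 100+86 = 186 > 140
Round 3 — queue-2 crashes.
  queue-2 sheds 186 req/s to search-2: 186 each.
    search-2: 10+186 = 196 > 70
Round 4 — search-2 crashes.
  search-2 sheds 196 req/s to search-1: 196 each.
    search-1: 126+196 = 322 > 160
Round 5 — search-1 crashes.
  search-1 sheds 322 req/s: no online neighbours, lost.
No further crashes.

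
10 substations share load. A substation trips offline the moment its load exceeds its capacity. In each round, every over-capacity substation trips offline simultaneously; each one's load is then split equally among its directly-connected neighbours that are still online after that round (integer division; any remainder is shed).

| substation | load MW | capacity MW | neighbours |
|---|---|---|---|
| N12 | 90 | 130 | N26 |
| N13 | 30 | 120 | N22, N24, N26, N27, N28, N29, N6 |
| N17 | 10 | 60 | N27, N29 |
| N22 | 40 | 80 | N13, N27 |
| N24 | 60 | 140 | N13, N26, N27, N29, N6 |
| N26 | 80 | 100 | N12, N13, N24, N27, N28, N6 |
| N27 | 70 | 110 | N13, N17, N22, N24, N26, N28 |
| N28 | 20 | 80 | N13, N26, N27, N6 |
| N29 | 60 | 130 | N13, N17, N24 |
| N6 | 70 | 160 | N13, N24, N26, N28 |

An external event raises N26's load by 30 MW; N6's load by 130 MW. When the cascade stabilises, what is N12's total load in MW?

112

Round 1 — N26 at 110 > 100; N6 at 200 > 160. N26, N6 trip offline.
  N26 sheds 110 MW to N12, N13, N24, N27, N28: 22 each.
    N12: 90+22 = 112 ≤ 130
    N13: 30+22 = 52 ≤ 120
    N24: 60+22 = 82 ≤ 140
    N27: 70+22 = 92 ≤ 110
    N28: 20+22 = 42 ≤ 80
  N6 sheds 200 MW to N13, N24, N28: 66 each (2 lost).
    N13: 52+66 = 118 ≤ 120
    N24: 82+66 = 148 > 140
    N28: 42+66 = 108 > 80
Round 2 — N24, N28 trip offline.
  N24 sheds 148 MW to N13, N27, N29: 49 each (1 lost).
    N13: 118+49 = 167 > 120
    N27: 92+49 = 141 > 110
    N29: 60+49 = 109 ≤ 130
  N28 sheds 108 MW to N13, N27: 54 each.
    N13: 167+54 = 221 > 120
    N27: 141+54 = 195 > 110
Round 3 — N13, N27 trip offline.
  N13 sheds 221 MW to N22, N29: 110 each (1 lost).
    N22: 40+110 = 150 > 80
    N29: 109+110 = 219 > 130
  N27 sheds 195 MW to N17, N22: 97 each (1 lost).
    N17: 10+97 = 107 > 60
    N22: 150+97 = 247 > 80
Round 4 — N17, N22, N29 trip offline.
  N17 sheds 107 MW: no online neighbours, lost.
  N22 sheds 247 MW: no online neighbours, lost.
  N29 sheds 219 MW: no online neighbours, lost.
No further trips.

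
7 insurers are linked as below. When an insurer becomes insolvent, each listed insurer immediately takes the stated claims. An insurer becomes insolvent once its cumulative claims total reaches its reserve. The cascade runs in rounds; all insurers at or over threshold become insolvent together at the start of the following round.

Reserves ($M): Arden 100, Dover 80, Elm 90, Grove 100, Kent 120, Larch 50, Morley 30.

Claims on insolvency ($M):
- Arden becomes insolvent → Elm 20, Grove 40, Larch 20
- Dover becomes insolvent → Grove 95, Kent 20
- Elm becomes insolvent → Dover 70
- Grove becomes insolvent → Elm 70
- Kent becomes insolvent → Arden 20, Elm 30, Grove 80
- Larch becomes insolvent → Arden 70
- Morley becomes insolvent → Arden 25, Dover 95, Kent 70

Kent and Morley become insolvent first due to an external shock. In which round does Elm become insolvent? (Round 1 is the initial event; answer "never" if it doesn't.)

4

Round 1 — Kent, Morley become insolvent (initial).
  Arden: +20+25 → 45 < 100
  Dover: +95 → 95 ≥ 80
  Elm: +30 → 30 < 90
  Grove: +80 → 80 < 100
Round 2 — Dover becomes insolvent.
  Grove: +95 → 175 ≥ 100
Round 3 — Grove becomes insolvent.
  Elm: +70 → 100 ≥ 90
Round 4 — Elm becomes insolvent.
No further insolvencies.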